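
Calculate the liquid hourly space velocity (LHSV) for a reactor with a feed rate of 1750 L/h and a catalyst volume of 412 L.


LHSV = volumetric feed rate / catalyst volume
= 1750 L/h / 412 L
= 4.248 h^-1

4.248 h^-1


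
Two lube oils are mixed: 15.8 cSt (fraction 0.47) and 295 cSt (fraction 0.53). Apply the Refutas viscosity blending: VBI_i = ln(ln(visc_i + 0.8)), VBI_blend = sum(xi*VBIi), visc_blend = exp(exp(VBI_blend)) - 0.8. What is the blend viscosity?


Refutas method: VBN_i = 14.534*ln(ln(visc_i + 0.8)) + 10.975, blended linearly by mass fraction; since VBN is linear in VBI_i = ln(ln(visc_i + 0.8)) and the fractions sum to 1, blend VBI directly: visc = exp(exp(VBI_blend)) - 0.8
VBI_1 = ln(ln(15.8 + 0.8)) = 1.03297
VBI_2 = ln(ln(295 + 0.8)) = 1.73865
VBI_blend = 0.47 * 1.03297 + 0.53 * 1.73865 = 1.40698
visc_blend = exp(exp(1.40698)) - 0.8 = 58.56

58.56 cSt


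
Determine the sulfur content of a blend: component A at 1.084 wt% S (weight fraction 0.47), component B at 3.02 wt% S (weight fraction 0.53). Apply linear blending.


Linear sulfur blending: S_blend = x1*S1 + x2*S2
Contribution 1: 0.47 * 1.084 = 0.50948 wt%
Contribution 2: 0.53 * 3.02 = 1.6006 wt%
S_blend = 0.50948 + 1.6006 = 2.11008

2.11008 wt%


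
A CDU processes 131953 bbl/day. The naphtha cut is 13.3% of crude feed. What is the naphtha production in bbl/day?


Crude throughput = 131953 bbl/day
Fraction yield = 13.3%
yield = throughput * fraction / 100
yield = 131953 * 13.3 / 100 = 17549.749

17549.749 bbl/day


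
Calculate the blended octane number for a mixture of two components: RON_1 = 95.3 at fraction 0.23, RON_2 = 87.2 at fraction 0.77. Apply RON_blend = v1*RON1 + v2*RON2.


Linear blending: RON_blend = sum(vi * RONi)
Contribution 1: 0.23 * 95.3 = 21.919
Contribution 2: 0.77 * 87.2 = 67.144
RON_blend = 21.919 + 67.144 = 89.063

89.063


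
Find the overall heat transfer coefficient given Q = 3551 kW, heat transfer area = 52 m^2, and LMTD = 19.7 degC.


From Q = U*A*LMTD, U = Q / (A * LMTD)
U = 3551 / (52 * 19.7) = 3551 / 1024.4 = 3.466

3.466 kW/(m^2*K)


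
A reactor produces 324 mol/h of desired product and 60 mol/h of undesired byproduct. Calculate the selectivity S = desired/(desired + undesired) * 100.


Selectivity = desired / (desired + undesired) * 100
Total products = 324 + 60 = 384 mol/h
S = 324 / 384 * 100
= 0.8438 * 100
= 84.38 %

84.38 %


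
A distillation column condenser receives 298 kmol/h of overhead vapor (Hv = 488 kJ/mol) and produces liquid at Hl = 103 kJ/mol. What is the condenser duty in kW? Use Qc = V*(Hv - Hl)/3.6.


Qc = 298 * (488 - 103) / 3.6 = 298 * 385 / 3.6 = 31870

31870 kW


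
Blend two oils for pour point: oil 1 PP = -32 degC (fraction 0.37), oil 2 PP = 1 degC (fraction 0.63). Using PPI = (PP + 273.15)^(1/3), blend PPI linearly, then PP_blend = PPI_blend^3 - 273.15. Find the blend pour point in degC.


PPI_1 = (-32 + 273.15)^(1/3) = 6.224375
PPI_2 = (1 + 273.15)^(1/3) = 6.49625
PPI_blend = 0.37 * 6.224375 + 0.63 * 6.49625 = 6.395656
PP_blend = 6.395656^3 - 273.15 = 261.6106 - 273.15 = -11.54

-11.54 degC


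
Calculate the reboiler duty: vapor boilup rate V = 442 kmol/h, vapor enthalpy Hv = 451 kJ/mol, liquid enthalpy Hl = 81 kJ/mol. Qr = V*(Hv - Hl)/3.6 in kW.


Qr = 442 * (451 - 81) / 3.6 = 442 * 370 / 3.6 = 45430

45430 kW


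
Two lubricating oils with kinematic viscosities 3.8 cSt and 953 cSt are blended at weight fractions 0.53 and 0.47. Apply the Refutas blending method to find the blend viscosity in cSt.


Refutas method: VBN_i = 14.534*ln(ln(visc_i + 0.8)) + 10.975, blended linearly by mass fraction; since VBN is linear in VBI_i = ln(ln(visc_i + 0.8)) and the fractions sum to 1, blend VBI directly: visc = exp(exp(VBI_blend)) - 0.8
VBI_1 = ln(ln(3.8 + 0.8)) = 0.422687
VBI_2 = ln(ln(953 + 0.8)) = 1.92577
VBI_blend = 0.53 * 0.422687 + 0.47 * 1.92577 = 1.12914
visc_blend = exp(exp(1.12914)) - 0.8 = 21.24

21.24 cSt


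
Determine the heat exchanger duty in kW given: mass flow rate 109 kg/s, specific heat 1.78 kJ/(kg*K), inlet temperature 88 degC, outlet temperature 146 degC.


Q = m_dot * cp * delta_T
delta_T = 146 - 88 = 58 K
Q = 109 * 1.78 * 58
= 194.02 * 58
= 11253.16 kW

11253.16 kW


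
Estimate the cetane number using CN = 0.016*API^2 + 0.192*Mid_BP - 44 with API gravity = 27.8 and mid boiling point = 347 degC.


CN = 0.016 * 27.8^2 + 0.192 * 347 - 44
CN = 12.36544 + 66.624 - 44 = 34.98944

34.98944


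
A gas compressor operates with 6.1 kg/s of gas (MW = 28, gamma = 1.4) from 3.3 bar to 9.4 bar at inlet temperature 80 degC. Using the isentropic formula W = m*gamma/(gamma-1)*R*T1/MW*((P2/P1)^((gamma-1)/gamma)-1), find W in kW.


Isentropic work: W = m*(gamma/(gamma-1))*(R*T1/MW)*((P2/P1)^((gamma-1)/gamma) - 1)
T1 = 80 + 273.15 = 353.15 K
Pressure ratio = 9.4 / 3.3 = 2.84848
Exponent = (1.4 - 1)/1.4 = 0.285714
(P2/P1)^exp - 1 = 2.84848^0.285714 - 1 = 0.348619
W = 6.1 * 1.4 / 0.4 * 8.314 * 353.15 / 28 * 0.348619 = 780.5

780.5 kW


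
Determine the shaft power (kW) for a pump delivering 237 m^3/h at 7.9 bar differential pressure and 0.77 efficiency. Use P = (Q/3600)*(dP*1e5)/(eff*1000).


Q = 237 / 3600 = 0.0658333 m^3/s
P = 0.0658333 * (7.9 * 1e5) / 0.77 / 1000 = 67.54

67.54 kW


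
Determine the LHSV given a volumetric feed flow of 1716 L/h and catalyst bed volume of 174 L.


LHSV = volumetric feed rate / catalyst volume
= 1716 L/h / 174 L
= 9.862 h^-1

9.862 h^-1


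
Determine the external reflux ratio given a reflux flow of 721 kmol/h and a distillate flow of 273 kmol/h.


Reflux ratio definition: R = L / D (liquid returned / distillate withdrawn)
L = 721 kmol/h, D = 273 kmol/h
R = 721 / 273 = 2.641

2.641


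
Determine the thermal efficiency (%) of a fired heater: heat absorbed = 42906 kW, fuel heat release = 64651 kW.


Furnace efficiency = Q_absorbed / Q_fuel * 100
= 42906 / 64651 * 100 = 66.37

66.37 %


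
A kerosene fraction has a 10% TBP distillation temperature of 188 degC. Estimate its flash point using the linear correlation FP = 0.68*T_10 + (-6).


FP = 0.68 * 188 + (-6) = 121.84

121.84 degC


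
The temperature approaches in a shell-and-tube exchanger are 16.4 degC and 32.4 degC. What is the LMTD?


LMTD = (dT1 - dT2) / ln(dT1/dT2)
= (16.4 - 32.4) / ln(16.4 / 32.4) = -16 / -0.680877 = 23.50

23.50 degC


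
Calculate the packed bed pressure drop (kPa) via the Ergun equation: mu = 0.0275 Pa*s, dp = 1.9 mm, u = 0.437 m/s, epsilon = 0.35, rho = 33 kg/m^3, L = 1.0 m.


dp = 1.9 mm = 0.0019 m
Viscous term = 150*0.0275*0.437*(1-0.35)^2 / (0.0019^2*0.35^3) = 4920630
Inertial term = 1.75*33*0.437^2*(1-0.35) / (0.0019*0.35^3) = 87997.5
dP/L = 4920630 + 87997.5 = 5008630 Pa/m
dP = 5008630 * 1.0 / 1000 = 5009 kPa

5009 kPa


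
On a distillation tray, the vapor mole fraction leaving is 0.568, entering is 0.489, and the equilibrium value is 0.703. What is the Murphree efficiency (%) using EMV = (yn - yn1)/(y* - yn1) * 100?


Murphree vapor efficiency: EMV = (y_n - y_(n-1)) / (y*_n - y_(n-1)) * 100
EMV = (0.568 - 0.489) / (0.703 - 0.489) * 100 = 0.079 / 0.214 * 100 = 36.92

36.92 %


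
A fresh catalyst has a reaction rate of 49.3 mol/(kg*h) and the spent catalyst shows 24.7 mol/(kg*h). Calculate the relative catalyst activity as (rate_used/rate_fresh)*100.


Activity (%) = (rate_used / rate_fresh) * 100
rate_used = 24.7, rate_fresh = 49.3
= (24.7 / 49.3) * 100
= 0.5010 * 100 = 50.10

50.10 %


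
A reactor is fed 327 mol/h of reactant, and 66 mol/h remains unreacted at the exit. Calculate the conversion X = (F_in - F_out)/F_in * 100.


X = (F_in - F_out) / F_in * 100
Moles reacted = 327 - 66 = 261
X = 261 / 327 * 100
= 0.7982 * 100
= 79.82 %

79.82 %


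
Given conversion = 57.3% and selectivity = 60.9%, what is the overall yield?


Overall yield = conversion (%) * selectivity (%) / 100
Conversion = 57.3%, Selectivity = 60.9%
Y = 57.3 * 60.9 / 100
= 34.8957 %

34.8957 %


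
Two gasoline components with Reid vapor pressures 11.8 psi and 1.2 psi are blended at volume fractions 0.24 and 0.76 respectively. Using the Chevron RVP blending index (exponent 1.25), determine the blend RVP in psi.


Chevron index: RVP_blend = (sum xi*RVPi^1.25)^(1/1.25)
RVP^1.25 terms: 0.24 * 11.8^1.25 + 0.76 * 1.2^1.25 = 6.20338
RVP_blend = 6.20338^(1/1.25) = 4.306

4.306 psi


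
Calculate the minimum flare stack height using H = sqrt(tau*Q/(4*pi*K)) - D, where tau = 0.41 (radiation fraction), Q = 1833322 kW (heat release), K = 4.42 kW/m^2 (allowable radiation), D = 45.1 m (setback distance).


tau*Q/(4*pi*K) = 0.41 * 1833322 / (4 * pi * 4.42) = 13532.9
sqrt(13532.9) = 116.331
H = 116.331 - 45.1 = 71.23

71.23 m


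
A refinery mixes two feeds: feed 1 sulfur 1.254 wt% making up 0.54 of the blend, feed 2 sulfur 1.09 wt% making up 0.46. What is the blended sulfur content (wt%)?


Linear sulfur blending: S_blend = x1*S1 + x2*S2
Contribution 1: 0.54 * 1.254 = 0.67716 wt%
Contribution 2: 0.46 * 1.09 = 0.5014 wt%
S_blend = 0.67716 + 0.5014 = 1.17856

1.17856 wt%


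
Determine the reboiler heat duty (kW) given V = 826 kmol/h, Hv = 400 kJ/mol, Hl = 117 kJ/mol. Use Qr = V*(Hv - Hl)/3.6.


Qr = 826 * (400 - 117) / 3.6 = 826 * 283 / 3.6 = 64930

64930 kW


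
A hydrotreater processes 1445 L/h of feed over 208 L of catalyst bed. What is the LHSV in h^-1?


LHSV = volumetric feed rate / catalyst volume
= 1445 L/h / 208 L
= 6.947 h^-1

6.947 h^-1


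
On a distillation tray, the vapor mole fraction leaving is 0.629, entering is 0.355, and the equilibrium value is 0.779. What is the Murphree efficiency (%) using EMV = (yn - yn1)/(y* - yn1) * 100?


Murphree vapor efficiency: EMV = (y_n - y_(n-1)) / (y*_n - y_(n-1)) * 100
EMV = (0.629 - 0.355) / (0.779 - 0.355) * 100 = 0.274 / 0.424 * 100 = 64.62

64.62 %


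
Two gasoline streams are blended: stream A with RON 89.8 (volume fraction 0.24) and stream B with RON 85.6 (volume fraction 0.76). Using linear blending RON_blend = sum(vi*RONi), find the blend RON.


Linear blending: RON_blend = sum(vi * RONi)
Contribution 1: 0.24 * 89.8 = 21.552
Contribution 2: 0.76 * 85.6 = 65.056
RON_blend = 21.552 + 65.056 = 86.608

86.608


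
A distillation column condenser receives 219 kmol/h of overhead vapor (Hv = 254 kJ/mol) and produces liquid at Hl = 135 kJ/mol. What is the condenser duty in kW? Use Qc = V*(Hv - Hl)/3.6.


Qc = 219 * (254 - 135) / 3.6 = 219 * 119 / 3.6 = 7239

7239 kW


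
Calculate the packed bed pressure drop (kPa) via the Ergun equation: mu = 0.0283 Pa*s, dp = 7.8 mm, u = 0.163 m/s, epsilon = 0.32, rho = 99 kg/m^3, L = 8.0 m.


dp = 7.8 mm = 0.0078 m
Viscous term = 150*0.0283*0.163*(1-0.32)^2 / (0.0078^2*0.32^3) = 160489
Inertial term = 1.75*99*0.163^2*(1-0.32) / (0.0078*0.32^3) = 12246.5
dP/L = 160489 + 12246.5 = 172736 Pa/m
dP = 172736 * 8.0 / 1000 = 1382 kPa

1382 kPa


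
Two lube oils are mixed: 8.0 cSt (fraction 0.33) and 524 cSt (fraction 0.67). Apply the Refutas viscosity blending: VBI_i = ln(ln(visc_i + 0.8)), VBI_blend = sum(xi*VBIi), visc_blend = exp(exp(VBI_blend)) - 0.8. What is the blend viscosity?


Refutas method: VBN_i = 14.534*ln(ln(visc_i + 0.8)) + 10.975, blended linearly by mass fraction; since VBN is linear in VBI_i = ln(ln(visc_i + 0.8)) and the fractions sum to 1, blend VBI directly: visc = exp(exp(VBI_blend)) - 0.8
VBI_1 = ln(ln(8.0 + 0.8)) = 0.776915
VBI_2 = ln(ln(524 + 0.8)) = 1.83466
VBI_blend = 0.33 * 0.776915 + 0.67 * 1.83466 = 1.4856
visc_blend = exp(exp(1.4856)) - 0.8 = 82.10

82.10 cSt


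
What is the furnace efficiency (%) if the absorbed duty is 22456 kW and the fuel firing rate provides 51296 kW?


Furnace efficiency = Q_absorbed / Q_fuel * 100
= 22456 / 51296 * 100 = 43.78

43.78 %


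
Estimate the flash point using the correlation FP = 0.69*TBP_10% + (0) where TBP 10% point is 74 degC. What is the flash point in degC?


FP = 0.69 * 74 + (0) = 51.06

51.06 degC


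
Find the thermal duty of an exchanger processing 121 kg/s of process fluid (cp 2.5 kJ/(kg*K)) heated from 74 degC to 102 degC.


Q = m_dot * cp * delta_T
delta_T = 102 - 74 = 28 K
Q = 121 * 2.5 * 28
= 302.5 * 28
= 8470 kW

8470 kW


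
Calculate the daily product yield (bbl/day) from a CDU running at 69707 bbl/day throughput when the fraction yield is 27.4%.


Crude throughput = 69707 bbl/day
Fraction yield = 27.4%
yield = throughput * fraction / 100
yield = 69707 * 27.4 / 100 = 19099.718

19099.718 bbl/day


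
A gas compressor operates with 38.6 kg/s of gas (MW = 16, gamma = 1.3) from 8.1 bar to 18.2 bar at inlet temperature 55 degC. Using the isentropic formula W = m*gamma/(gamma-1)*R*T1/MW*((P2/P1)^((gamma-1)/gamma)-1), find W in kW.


Isentropic work: W = m*(gamma/(gamma-1))*(R*T1/MW)*((P2/P1)^((gamma-1)/gamma) - 1)
T1 = 55 + 273.15 = 328.15 K
Pressure ratio = 18.2 / 8.1 = 2.24691
Exponent = (1.3 - 1)/1.3 = 0.230769
(P2/P1)^exp - 1 = 2.24691^0.230769 - 1 = 0.205411
W = 38.6 * 1.3 / 0.3 * 8.314 * 328.15 / 16 * 0.205411 = 5859

5859 kW


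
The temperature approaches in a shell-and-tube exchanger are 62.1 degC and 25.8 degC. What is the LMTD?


LMTD = (dT1 - dT2) / ln(dT1/dT2)
= (62.1 - 25.8) / ln(62.1 / 25.8) = 36.3 / 0.878371 = 41.33

41.33 degC


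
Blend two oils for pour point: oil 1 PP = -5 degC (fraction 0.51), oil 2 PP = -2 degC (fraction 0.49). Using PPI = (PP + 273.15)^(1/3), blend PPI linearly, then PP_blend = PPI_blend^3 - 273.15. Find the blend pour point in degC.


PPI_1 = (-5 + 273.15)^(1/3) = 6.448508
PPI_2 = (-2 + 273.15)^(1/3) = 6.472467
PPI_blend = 0.51 * 6.448508 + 0.49 * 6.472467 = 6.460248
PP_blend = 6.460248^3 - 273.15 = 269.6172 - 273.15 = -3.53

-3.53 degC


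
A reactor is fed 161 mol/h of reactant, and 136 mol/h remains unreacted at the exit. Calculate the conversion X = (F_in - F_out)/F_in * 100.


X = (F_in - F_out) / F_in * 100
Moles reacted = 161 - 136 = 25
X = 25 / 161 * 100
= 0.1553 * 100
= 15.53 %

15.53 %


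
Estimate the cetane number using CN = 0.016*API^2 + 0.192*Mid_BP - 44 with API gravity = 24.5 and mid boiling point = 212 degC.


CN = 0.016 * 24.5^2 + 0.192 * 212 - 44
CN = 9.604 + 40.704 - 44 = 6.308

6.308


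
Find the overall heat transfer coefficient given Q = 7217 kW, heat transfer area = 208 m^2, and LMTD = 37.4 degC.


From Q = U*A*LMTD, U = Q / (A * LMTD)
U = 7217 / (208 * 37.4) = 7217 / 7779.2 = 0.9277

0.9277 kW/(m^2*K)


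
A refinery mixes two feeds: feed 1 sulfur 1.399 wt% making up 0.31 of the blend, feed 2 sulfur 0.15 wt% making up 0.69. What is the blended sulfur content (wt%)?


Linear sulfur blending: S_blend = x1*S1 + x2*S2
Contribution 1: 0.31 * 1.399 = 0.43369 wt%
Contribution 2: 0.69 * 0.15 = 0.1035 wt%
S_blend = 0.43369 + 0.1035 = 0.53719

0.53719 wt%


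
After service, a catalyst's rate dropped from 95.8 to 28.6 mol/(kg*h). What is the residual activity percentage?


Activity (%) = (rate_used / rate_fresh) * 100
rate_used = 28.6, rate_fresh = 95.8
= (28.6 / 95.8) * 100
= 0.2985 * 100 = 29.85

29.85 %


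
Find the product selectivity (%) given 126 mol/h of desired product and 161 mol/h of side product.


Selectivity = desired / (desired + undesired) * 100
Total products = 126 + 161 = 287 mol/h
S = 126 / 287 * 100
= 0.4390 * 100
= 43.90 %

43.90 %


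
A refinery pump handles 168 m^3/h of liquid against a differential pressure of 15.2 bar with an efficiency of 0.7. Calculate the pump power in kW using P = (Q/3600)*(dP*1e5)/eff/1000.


Q = 168 / 3600 = 0.0466667 m^3/s
P = 0.0466667 * (15.2 * 1e5) / 0.7 / 1000 = 101.3

101.3 kW


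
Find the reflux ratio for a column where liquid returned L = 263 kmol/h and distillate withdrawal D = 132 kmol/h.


Reflux ratio definition: R = L / D (liquid returned / distillate withdrawn)
L = 263 kmol/h, D = 132 kmol/h
R = 263 / 132 = 1.992

1.992


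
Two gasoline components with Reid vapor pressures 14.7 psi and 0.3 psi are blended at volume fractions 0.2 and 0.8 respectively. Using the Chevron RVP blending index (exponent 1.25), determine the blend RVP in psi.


Chevron index: RVP_blend = (sum xi*RVPi^1.25)^(1/1.25)
RVP^1.25 terms: 0.2 * 14.7^1.25 + 0.8 * 0.3^1.25 = 5.93436
RVP_blend = 5.93436^(1/1.25) = 4.156

4.156 psi


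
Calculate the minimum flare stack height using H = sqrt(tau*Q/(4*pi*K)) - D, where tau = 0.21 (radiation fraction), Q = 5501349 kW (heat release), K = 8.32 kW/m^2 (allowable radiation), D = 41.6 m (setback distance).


tau*Q/(4*pi*K) = 0.21 * 5501349 / (4 * pi * 8.32) = 11049.8
sqrt(11049.8) = 105.118
H = 105.118 - 41.6 = 63.52

63.52 m


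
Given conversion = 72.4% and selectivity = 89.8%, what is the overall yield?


Overall yield = conversion (%) * selectivity (%) / 100
Conversion = 72.4%, Selectivity = 89.8%
Y = 72.4 * 89.8 / 100
= 65.0152 %

65.0152 %


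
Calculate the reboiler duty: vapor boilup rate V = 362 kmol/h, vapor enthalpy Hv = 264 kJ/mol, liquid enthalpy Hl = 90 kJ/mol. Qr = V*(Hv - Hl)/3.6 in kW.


Qr = 362 * (264 - 90) / 3.6 = 362 * 174 / 3.6 = 17500

17500 kW


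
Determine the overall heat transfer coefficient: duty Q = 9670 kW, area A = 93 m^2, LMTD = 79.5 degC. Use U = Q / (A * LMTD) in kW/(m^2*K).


From Q = U*A*LMTD, U = Q / (A * LMTD)
U = 9670 / (93 * 79.5) = 9670 / 7393.5 = 1.308

1.308 kW/(m^2*K)


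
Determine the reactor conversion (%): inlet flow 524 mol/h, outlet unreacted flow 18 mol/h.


X = (F_in - F_out) / F_in * 100
Moles reacted = 524 - 18 = 506
X = 506 / 524 * 100
= 0.9656 * 100
= 96.56 %

96.56 %


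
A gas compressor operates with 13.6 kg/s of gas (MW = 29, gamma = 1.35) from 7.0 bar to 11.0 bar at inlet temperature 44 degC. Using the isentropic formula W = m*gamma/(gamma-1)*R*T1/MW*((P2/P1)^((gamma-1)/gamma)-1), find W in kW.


Isentropic work: W = m*(gamma/(gamma-1))*(R*T1/MW)*((P2/P1)^((gamma-1)/gamma) - 1)
T1 = 44 + 273.15 = 317.15 K
Pressure ratio = 11.0 / 7.0 = 1.57143
Exponent = (1.35 - 1)/1.35 = 0.259259
(P2/P1)^exp - 1 = 1.57143^0.259259 - 1 = 0.124323
W = 13.6 * 1.35 / 0.35 * 8.314 * 317.15 / 29 * 0.124323 = 593.0

593.0 kW


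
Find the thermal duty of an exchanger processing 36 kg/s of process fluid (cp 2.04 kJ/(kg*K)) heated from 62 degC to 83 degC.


Q = m_dot * cp * delta_T
delta_T = 83 - 62 = 21 K
Q = 36 * 2.04 * 21
= 73.44 * 21
= 1542.24 kW

1542.24 kW


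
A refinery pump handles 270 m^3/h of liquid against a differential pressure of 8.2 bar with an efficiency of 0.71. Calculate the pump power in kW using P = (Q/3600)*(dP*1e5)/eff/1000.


Q = 270 / 3600 = 0.075 m^3/s
P = 0.075 * (8.2 * 1e5) / 0.71 / 1000 = 86.62

86.62 kW


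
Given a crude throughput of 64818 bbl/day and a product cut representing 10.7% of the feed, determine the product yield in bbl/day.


Crude throughput = 64818 bbl/day
Fraction yield = 10.7%
yield = throughput * fraction / 100
yield = 64818 * 10.7 / 100 = 6935.526

6935.526 bbl/day


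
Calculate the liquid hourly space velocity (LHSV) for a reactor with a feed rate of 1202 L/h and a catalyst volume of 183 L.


LHSV = volumetric feed rate / catalyst volume
= 1202 L/h / 183 L
= 6.568 h^-1

6.568 h^-1


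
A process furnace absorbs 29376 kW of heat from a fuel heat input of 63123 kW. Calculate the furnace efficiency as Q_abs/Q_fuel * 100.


Furnace efficiency = Q_absorbed / Q_fuel * 100
= 29376 / 63123 * 100 = 46.54

46.54 %


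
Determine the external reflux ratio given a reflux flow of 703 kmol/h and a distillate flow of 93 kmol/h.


Reflux ratio definition: R = L / D (liquid returned / distillate withdrawn)
L = 703 kmol/h, D = 93 kmol/h
R = 703 / 93 = 7.559

7.559


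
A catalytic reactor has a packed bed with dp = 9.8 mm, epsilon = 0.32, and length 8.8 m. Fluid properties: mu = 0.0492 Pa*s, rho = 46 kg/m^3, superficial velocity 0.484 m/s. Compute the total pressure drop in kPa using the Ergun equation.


dp = 9.8 mm = 0.0098 m
Viscous term = 150*0.0492*0.484*(1-0.32)^2 / (0.0098^2*0.32^3) = 524829
Inertial term = 1.75*46*0.484^2*(1-0.32) / (0.0098*0.32^3) = 39931.9
dP/L = 524829 + 39931.9 = 564761 Pa/m
dP = 564761 * 8.8 / 1000 = 4970 kPa

4970 kPa


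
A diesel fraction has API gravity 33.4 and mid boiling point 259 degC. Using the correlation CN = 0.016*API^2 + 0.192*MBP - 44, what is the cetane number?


CN = 0.016 * 33.4^2 + 0.192 * 259 - 44
CN = 17.84896 + 49.728 - 44 = 23.57696

23.57696


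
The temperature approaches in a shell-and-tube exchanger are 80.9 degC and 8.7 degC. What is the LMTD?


LMTD = (dT1 - dT2) / ln(dT1/dT2)
= (80.9 - 8.7) / ln(80.9 / 8.7) = 72.2 / 2.22989 = 32.38

32.38 degC


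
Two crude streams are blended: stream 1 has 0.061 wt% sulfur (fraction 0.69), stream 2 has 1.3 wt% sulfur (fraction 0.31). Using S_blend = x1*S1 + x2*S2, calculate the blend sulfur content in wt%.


Linear sulfur blending: S_blend = x1*S1 + x2*S2
Contribution 1: 0.69 * 0.061 = 0.04209 wt%
Contribution 2: 0.31 * 1.3 = 0.403 wt%
S_blend = 0.04209 + 0.403 = 0.44509

0.44509 wt%


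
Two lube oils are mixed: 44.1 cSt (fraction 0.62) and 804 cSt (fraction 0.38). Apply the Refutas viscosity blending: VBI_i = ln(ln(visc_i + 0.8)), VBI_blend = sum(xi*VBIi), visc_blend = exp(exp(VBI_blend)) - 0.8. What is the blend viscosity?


Refutas method: VBN_i = 14.534*ln(ln(visc_i + 0.8)) + 10.975, blended linearly by mass fraction; since VBN is linear in VBI_i = ln(ln(visc_i + 0.8)) and the fractions sum to 1, blend VBI directly: visc = exp(exp(VBI_blend)) - 0.8
VBI_1 = ln(ln(44.1 + 0.8)) = 1.33617
VBI_2 = ln(ln(804 + 0.8)) = 1.9007
VBI_blend = 0.62 * 1.33617 + 0.38 * 1.9007 = 1.55069
visc_blend = exp(exp(1.55069)) - 0.8 = 110.8

110.8 cSt


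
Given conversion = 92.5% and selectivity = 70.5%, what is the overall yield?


Overall yield = conversion (%) * selectivity (%) / 100
Conversion = 92.5%, Selectivity = 70.5%
Y = 92.5 * 70.5 / 100
= 65.2125 %

65.2125 %


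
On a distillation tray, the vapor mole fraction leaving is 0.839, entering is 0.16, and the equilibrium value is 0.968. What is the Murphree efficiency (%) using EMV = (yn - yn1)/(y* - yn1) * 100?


Murphree vapor efficiency: EMV = (y_n - y_(n-1)) / (y*_n - y_(n-1)) * 100
EMV = (0.839 - 0.16) / (0.968 - 0.16) * 100 = 0.679 / 0.808 * 100 = 84.03

84.03 %


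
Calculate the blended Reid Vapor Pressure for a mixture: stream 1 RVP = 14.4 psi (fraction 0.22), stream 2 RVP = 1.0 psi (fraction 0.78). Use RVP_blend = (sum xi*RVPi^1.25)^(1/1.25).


Chevron index: RVP_blend = (sum xi*RVPi^1.25)^(1/1.25)
RVP^1.25 terms: 0.22 * 14.4^1.25 + 0.78 * 1.0^1.25 = 6.95129
RVP_blend = 6.95129^(1/1.25) = 4.717

4.717 psi


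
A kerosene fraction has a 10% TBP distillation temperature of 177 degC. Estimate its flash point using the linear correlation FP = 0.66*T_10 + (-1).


FP = 0.66 * 177 + (-1) = 115.82

115.82 degC


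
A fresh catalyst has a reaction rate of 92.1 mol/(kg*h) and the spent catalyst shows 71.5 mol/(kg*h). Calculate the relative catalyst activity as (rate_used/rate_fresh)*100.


Activity (%) = (rate_used / rate_fresh) * 100
rate_used = 71.5, rate_fresh = 92.1
= (71.5 / 92.1) * 100
= 0.7763 * 100 = 77.63

77.63 %


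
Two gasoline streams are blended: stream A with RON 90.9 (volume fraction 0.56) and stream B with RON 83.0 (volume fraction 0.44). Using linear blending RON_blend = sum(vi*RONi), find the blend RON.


Linear blending: RON_blend = sum(vi * RONi)
Contribution 1: 0.56 * 90.9 = 50.904
Contribution 2: 0.44 * 83.0 = 36.52
RON_blend = 50.904 + 36.52 = 87.424

87.424


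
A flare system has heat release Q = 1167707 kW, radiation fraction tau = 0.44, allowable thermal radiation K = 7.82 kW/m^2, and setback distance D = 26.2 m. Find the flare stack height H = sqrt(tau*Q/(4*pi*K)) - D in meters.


tau*Q/(4*pi*K) = 0.44 * 1167707 / (4 * pi * 7.82) = 5228.41
sqrt(5228.41) = 72.3077
H = 72.3077 - 26.2 = 46.11

46.11 m


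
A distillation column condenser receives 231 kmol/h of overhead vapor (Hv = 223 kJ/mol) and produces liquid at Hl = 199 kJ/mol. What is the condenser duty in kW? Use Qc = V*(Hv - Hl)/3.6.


Qc = 231 * (223 - 199) / 3.6 = 231 * 24 / 3.6 = 1540

1540 kW


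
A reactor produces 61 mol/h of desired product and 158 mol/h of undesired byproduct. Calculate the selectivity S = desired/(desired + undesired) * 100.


Selectivity = desired / (desired + undesired) * 100
Total products = 61 + 158 = 219 mol/h
S = 61 / 219 * 100
= 0.2785 * 100
= 27.85 %

27.85 %


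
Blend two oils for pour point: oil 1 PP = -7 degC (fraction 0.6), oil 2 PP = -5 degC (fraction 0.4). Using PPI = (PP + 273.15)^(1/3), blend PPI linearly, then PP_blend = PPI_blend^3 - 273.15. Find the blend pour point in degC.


PPI_1 = (-7 + 273.15)^(1/3) = 6.432436
PPI_2 = (-5 + 273.15)^(1/3) = 6.448508
PPI_blend = 0.6 * 6.432436 + 0.4 * 6.448508 = 6.438865
PP_blend = 6.438865^3 - 273.15 = 266.9488 - 273.15 = -6.2

-6.2 degC


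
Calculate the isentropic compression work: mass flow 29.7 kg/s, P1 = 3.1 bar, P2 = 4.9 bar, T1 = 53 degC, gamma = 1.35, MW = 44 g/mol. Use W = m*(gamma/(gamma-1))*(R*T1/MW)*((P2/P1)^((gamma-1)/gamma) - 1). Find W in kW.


Isentropic work: W = m*(gamma/(gamma-1))*(R*T1/MW)*((P2/P1)^((gamma-1)/gamma) - 1)
T1 = 53 + 273.15 = 326.15 K
Pressure ratio = 4.9 / 3.1 = 1.58065
Exponent = (1.35 - 1)/1.35 = 0.259259
(P2/P1)^exp - 1 = 1.58065^0.259259 - 1 = 0.12603
W = 29.7 * 1.35 / 0.35 * 8.314 * 326.15 / 44 * 0.12603 = 889.8

889.8 kW


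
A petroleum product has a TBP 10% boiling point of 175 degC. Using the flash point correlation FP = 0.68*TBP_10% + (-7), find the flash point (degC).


FP = 0.68 * 175 + (-7) = 112

112 degC


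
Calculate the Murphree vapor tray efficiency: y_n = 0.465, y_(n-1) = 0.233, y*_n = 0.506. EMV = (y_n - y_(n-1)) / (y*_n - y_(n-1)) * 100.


Murphree vapor efficiency: EMV = (y_n - y_(n-1)) / (y*_n - y_(n-1)) * 100
EMV = (0.465 - 0.233) / (0.506 - 0.233) * 100 = 0.232 / 0.273 * 100 = 84.98

84.98 %


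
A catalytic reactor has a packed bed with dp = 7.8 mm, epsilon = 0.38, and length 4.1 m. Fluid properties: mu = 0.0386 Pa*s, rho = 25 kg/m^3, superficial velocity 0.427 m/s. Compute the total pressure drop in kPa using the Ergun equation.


dp = 7.8 mm = 0.0078 m
Viscous term = 150*0.0386*0.427*(1-0.38)^2 / (0.0078^2*0.38^3) = 284675
Inertial term = 1.75*25*0.427^2*(1-0.38) / (0.0078*0.38^3) = 11555.3
dP/L = 284675 + 11555.3 = 296230 Pa/m
dP = 296230 * 4.1 / 1000 = 1215 kPa

1215 kPa


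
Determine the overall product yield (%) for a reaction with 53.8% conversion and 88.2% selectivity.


Overall yield = conversion (%) * selectivity (%) / 100
Conversion = 53.8%, Selectivity = 88.2%
Y = 53.8 * 88.2 / 100
= 47.4516 %

47.4516 %


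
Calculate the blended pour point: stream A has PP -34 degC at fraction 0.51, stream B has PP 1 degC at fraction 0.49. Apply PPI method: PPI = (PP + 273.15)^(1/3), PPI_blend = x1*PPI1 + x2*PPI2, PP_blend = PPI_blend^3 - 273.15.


PPI_1 = (-34 + 273.15)^(1/3) = 6.20712
PPI_2 = (1 + 273.15)^(1/3) = 6.49625
PPI_blend = 0.51 * 6.20712 + 0.49 * 6.49625 = 6.348794
PP_blend = 6.348794^3 - 273.15 = 255.902 - 273.15 = -17.25

-17.25 degC


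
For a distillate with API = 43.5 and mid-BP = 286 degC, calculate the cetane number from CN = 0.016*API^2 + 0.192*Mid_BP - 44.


CN = 0.016 * 43.5^2 + 0.192 * 286 - 44
CN = 30.276 + 54.912 - 44 = 41.188

41.188


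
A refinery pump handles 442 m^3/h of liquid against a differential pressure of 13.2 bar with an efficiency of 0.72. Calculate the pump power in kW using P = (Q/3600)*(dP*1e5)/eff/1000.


Q = 442 / 3600 = 0.122778 m^3/s
P = 0.122778 * (13.2 * 1e5) / 0.72 / 1000 = 225.1

225.1 kW


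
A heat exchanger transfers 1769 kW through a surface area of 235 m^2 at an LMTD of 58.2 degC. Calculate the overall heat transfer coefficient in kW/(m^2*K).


From Q = U*A*LMTD, U = Q / (A * LMTD)
U = 1769 / (235 * 58.2) = 1769 / 13677 = 0.1293

0.1293 kW/(m^2*K)


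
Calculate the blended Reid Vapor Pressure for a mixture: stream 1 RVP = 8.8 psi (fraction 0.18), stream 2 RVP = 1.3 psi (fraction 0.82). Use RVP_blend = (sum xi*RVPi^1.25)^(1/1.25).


Chevron index: RVP_blend = (sum xi*RVPi^1.25)^(1/1.25)
RVP^1.25 terms: 0.18 * 8.8^1.25 + 0.82 * 1.3^1.25 = 3.86646
RVP_blend = 3.86646^(1/1.25) = 2.950

2.950 psi


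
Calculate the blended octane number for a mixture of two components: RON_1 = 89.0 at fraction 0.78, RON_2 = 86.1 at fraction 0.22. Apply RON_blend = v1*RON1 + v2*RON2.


Linear blending: RON_blend = sum(vi * RONi)
Contribution 1: 0.78 * 89.0 = 69.42
Contribution 2: 0.22 * 86.1 = 18.942
RON_blend = 69.42 + 18.942 = 88.362

88.362


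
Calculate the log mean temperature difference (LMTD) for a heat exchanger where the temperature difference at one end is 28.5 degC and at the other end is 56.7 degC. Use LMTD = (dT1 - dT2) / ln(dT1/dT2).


LMTD = (dT1 - dT2) / ln(dT1/dT2)
= (28.5 - 56.7) / ln(28.5 / 56.7) = -28.2 / -0.68787 = 41.00

41.00 degC


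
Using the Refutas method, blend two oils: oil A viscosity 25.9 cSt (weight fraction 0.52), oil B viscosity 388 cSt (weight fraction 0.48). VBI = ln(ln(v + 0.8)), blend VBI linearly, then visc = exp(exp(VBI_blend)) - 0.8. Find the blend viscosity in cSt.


Refutas method: VBN_i = 14.534*ln(ln(visc_i + 0.8)) + 10.975, blended linearly by mass fraction; since VBN is linear in VBI_i = ln(ln(visc_i + 0.8)) and the fractions sum to 1, blend VBI directly: visc = exp(exp(VBI_blend)) - 0.8
VBI_1 = ln(ln(25.9 + 0.8)) = 1.18926
VBI_2 = ln(ln(388 + 0.8)) = 1.78558
VBI_blend = 0.52 * 1.18926 + 0.48 * 1.78558 = 1.47549
visc_blend = exp(exp(1.47549)) - 0.8 = 78.50

78.50 cSt


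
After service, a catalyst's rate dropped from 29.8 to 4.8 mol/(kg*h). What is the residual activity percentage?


Activity (%) = (rate_used / rate_fresh) * 100
rate_used = 4.8, rate_fresh = 29.8
= (4.8 / 29.8) * 100
= 0.1611 * 100 = 16.11

16.11 %


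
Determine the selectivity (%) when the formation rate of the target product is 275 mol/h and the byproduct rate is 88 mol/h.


Selectivity = desired / (desired + undesired) * 100
Total products = 275 + 88 = 363 mol/h
S = 275 / 363 * 100
= 0.7576 * 100
= 75.76 %

75.76 %


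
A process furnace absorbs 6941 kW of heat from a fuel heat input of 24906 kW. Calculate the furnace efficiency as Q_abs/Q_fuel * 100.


Furnace efficiency = Q_absorbed / Q_fuel * 100
= 6941 / 24906 * 100 = 27.87

27.87 %


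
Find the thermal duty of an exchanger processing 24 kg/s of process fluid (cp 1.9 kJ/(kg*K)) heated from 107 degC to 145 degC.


Q = m_dot * cp * delta_T
delta_T = 145 - 107 = 38 K
Q = 24 * 1.9 * 38
= 45.6 * 38
= 1732.8 kW

1732.8 kW


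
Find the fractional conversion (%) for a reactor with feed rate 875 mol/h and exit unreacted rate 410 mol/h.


X = (F_in - F_out) / F_in * 100
Moles reacted = 875 - 410 = 465
X = 465 / 875 * 100
= 0.5314 * 100
= 53.14 %

53.14 %


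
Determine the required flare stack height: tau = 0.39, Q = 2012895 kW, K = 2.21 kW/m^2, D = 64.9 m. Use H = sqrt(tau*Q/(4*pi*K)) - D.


tau*Q/(4*pi*K) = 0.39 * 2012895 / (4 * pi * 2.21) = 28267.3
sqrt(28267.3) = 168.129
H = 168.129 - 64.9 = 103.2

103.2 m


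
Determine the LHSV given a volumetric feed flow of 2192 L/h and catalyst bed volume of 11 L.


LHSV = volumetric feed rate / catalyst volume
= 2192 L/h / 11 L
= 199.3 h^-1

199.3 h^-1


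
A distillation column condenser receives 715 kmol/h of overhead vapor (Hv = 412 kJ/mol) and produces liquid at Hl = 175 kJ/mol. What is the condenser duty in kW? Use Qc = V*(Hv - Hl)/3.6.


Qc = 715 * (412 - 175) / 3.6 = 715 * 237 / 3.6 = 47070

47070 kW


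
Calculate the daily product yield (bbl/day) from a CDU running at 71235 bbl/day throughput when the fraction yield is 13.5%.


Crude throughput = 71235 bbl/day
Fraction yield = 13.5%
yield = throughput * fraction / 100
yield = 71235 * 13.5 / 100 = 9616.725

9616.725 bbl/day


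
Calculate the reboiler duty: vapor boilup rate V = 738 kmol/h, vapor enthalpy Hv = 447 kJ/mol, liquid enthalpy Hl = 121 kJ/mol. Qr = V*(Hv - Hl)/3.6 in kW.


Qr = 738 * (447 - 121) / 3.6 = 738 * 326 / 3.6 = 66830

66830 kW


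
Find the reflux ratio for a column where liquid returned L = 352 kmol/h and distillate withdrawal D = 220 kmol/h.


Reflux ratio definition: R = L / D (liquid returned / distillate withdrawn)
L = 352 kmol/h, D = 220 kmol/h
R = 352 / 220 = 1.600

1.600


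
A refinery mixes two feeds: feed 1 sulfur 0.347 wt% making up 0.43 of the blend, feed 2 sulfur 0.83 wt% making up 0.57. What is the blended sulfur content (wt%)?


Linear sulfur blending: S_blend = x1*S1 + x2*S2
Contribution 1: 0.43 * 0.347 = 0.14921 wt%
Contribution 2: 0.57 * 0.83 = 0.4731 wt%
S_blend = 0.14921 + 0.4731 = 0.62231

0.62231 wt%


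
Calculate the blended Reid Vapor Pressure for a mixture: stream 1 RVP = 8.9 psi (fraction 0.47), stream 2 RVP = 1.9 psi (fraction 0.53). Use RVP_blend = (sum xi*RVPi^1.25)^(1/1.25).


Chevron index: RVP_blend = (sum xi*RVPi^1.25)^(1/1.25)
RVP^1.25 terms: 0.47 * 8.9^1.25 + 0.53 * 1.9^1.25 = 8.40723
RVP_blend = 8.40723^(1/1.25) = 5.492

5.492 psi


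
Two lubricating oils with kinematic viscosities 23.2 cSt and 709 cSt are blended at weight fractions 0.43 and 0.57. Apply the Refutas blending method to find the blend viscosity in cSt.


Refutas method: VBN_i = 14.534*ln(ln(visc_i + 0.8)) + 10.975, blended linearly by mass fraction; since VBN is linear in VBI_i = ln(ln(visc_i + 0.8)) and the fractions sum to 1, blend VBI directly: visc = exp(exp(VBI_blend)) - 0.8
VBI_1 = ln(ln(23.2 + 0.8)) = 1.15627
VBI_2 = ln(ln(709 + 0.8)) = 1.88175
VBI_blend = 0.43 * 1.15627 + 0.57 * 1.88175 = 1.56979
visc_blend = exp(exp(1.56979)) - 0.8 = 121.4

121.4 cSt


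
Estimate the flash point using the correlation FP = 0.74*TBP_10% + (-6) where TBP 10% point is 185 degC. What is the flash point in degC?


FP = 0.74 * 185 + (-6) = 130.9

130.9 degC


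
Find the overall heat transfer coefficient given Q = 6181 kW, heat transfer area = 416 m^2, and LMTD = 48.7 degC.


From Q = U*A*LMTD, U = Q / (A * LMTD)
U = 6181 / (416 * 48.7) = 6181 / 20259.2 = 0.3051

0.3051 kW/(m^2*K)


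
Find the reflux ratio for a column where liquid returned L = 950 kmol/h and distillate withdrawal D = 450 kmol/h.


Reflux ratio definition: R = L / D (liquid returned / distillate withdrawn)
L = 950 kmol/h, D = 450 kmol/h
R = 950 / 450 = 2.111

2.111


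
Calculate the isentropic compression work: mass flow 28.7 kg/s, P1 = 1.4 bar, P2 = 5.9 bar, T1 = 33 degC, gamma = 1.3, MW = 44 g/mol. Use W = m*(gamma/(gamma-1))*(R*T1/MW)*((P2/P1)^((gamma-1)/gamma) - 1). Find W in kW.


Isentropic work: W = m*(gamma/(gamma-1))*(R*T1/MW)*((P2/P1)^((gamma-1)/gamma) - 1)
T1 = 33 + 273.15 = 306.15 K
Pressure ratio = 5.9 / 1.4 = 4.21429
Exponent = (1.3 - 1)/1.3 = 0.230769
(P2/P1)^exp - 1 = 4.21429^0.230769 - 1 = 0.393693
W = 28.7 * 1.3 / 0.3 * 8.314 * 306.15 / 44 * 0.393693 = 2832

2832 kW


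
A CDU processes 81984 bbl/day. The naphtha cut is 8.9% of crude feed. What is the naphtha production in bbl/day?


Crude throughput = 81984 bbl/day
Fraction yield = 8.9%
yield = throughput * fraction / 100
yield = 81984 * 8.9 / 100 = 7296.576

7296.576 bbl/day


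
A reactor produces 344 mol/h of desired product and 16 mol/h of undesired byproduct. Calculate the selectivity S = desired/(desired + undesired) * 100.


Selectivity = desired / (desired + undesired) * 100
Total products = 344 + 16 = 360 mol/h
S = 344 / 360 * 100
= 0.9556 * 100
= 95.56 %

95.56 %


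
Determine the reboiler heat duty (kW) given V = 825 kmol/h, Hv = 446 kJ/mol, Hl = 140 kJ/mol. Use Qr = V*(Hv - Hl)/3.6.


Qr = 825 * (446 - 140) / 3.6 = 825 * 306 / 3.6 = 70120

70120 kW


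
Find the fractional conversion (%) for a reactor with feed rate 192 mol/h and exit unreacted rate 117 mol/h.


X = (F_in - F_out) / F_in * 100
Moles reacted = 192 - 117 = 75
X = 75 / 192 * 100
= 0.3906 * 100
= 39.06 %

39.06 %


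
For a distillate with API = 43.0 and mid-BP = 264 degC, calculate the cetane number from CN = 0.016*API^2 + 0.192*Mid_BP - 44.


CN = 0.016 * 43.0^2 + 0.192 * 264 - 44
CN = 29.584 + 50.688 - 44 = 36.272

36.272


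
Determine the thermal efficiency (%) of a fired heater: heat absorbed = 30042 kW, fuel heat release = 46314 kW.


Furnace efficiency = Q_absorbed / Q_fuel * 100
= 30042 / 46314 * 100 = 64.87

64.87 %


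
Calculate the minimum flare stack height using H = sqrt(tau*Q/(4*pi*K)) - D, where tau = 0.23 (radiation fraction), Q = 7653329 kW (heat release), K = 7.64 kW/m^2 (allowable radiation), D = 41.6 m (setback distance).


tau*Q/(4*pi*K) = 0.23 * 7653329 / (4 * pi * 7.64) = 18334.8
sqrt(18334.8) = 135.406
H = 135.406 - 41.6 = 93.81

93.81 m


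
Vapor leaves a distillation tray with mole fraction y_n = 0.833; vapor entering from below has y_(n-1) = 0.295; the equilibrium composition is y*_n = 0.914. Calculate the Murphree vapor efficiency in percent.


Murphree vapor efficiency: EMV = (y_n - y_(n-1)) / (y*_n - y_(n-1)) * 100
EMV = (0.833 - 0.295) / (0.914 - 0.295) * 100 = 0.538 / 0.619 * 100 = 86.91

86.91 %


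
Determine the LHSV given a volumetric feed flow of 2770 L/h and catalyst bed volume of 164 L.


LHSV = volumetric feed rate / catalyst volume
= 2770 L/h / 164 L
= 16.89 h^-1

16.89 h^-1


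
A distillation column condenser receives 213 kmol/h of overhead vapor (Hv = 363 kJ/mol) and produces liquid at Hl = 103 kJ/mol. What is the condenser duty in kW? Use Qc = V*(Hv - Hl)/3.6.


Qc = 213 * (363 - 103) / 3.6 = 213 * 260 / 3.6 = 15380

15380 kW


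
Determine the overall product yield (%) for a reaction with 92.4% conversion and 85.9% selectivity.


Overall yield = conversion (%) * selectivity (%) / 100
Conversion = 92.4%, Selectivity = 85.9%
Y = 92.4 * 85.9 / 100
= 79.3716 %

79.3716 %


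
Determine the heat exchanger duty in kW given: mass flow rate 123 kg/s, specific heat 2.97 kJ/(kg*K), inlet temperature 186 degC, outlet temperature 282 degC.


Q = m_dot * cp * delta_T
delta_T = 282 - 186 = 96 K
Q = 123 * 2.97 * 96
= 365.31 * 96
= 35069.76 kW

35069.76 kW


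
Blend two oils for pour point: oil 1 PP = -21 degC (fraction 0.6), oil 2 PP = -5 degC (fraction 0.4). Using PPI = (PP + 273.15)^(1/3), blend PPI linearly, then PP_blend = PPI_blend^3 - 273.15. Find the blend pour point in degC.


PPI_1 = (-21 + 273.15)^(1/3) = 6.317613
PPI_2 = (-5 + 273.15)^(1/3) = 6.448508
PPI_blend = 0.6 * 6.317613 + 0.4 * 6.448508 = 6.369971
PP_blend = 6.369971^3 - 273.15 = 258.4713 - 273.15 = -14.68

-14.68 degC


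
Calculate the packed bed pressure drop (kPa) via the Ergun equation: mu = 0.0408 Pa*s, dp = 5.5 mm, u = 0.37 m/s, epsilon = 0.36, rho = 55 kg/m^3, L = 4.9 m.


dp = 5.5 mm = 0.0055 m
Viscous term = 150*0.0408*0.37*(1-0.36)^2 / (0.0055^2*0.36^3) = 657174
Inertial term = 1.75*55*0.37^2*(1-0.36) / (0.0055*0.36^3) = 32863.5
dP/L = 657174 + 32863.5 = 690038 Pa/m
dP = 690038 * 4.9 / 1000 = 3381 kPa

3381 kPa


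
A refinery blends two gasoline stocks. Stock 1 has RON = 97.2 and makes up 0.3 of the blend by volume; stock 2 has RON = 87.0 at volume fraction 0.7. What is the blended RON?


Linear blending: RON_blend = sum(vi * RONi)
Contribution 1: 0.3 * 97.2 = 29.16
Contribution 2: 0.7 * 87.0 = 60.9
RON_blend = 29.16 + 60.9 = 90.06

90.06


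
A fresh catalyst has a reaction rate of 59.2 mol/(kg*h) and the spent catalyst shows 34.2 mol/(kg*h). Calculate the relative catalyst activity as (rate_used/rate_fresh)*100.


Activity (%) = (rate_used / rate_fresh) * 100
rate_used = 34.2, rate_fresh = 59.2
= (34.2 / 59.2) * 100
= 0.5777 * 100 = 57.77

57.77 %


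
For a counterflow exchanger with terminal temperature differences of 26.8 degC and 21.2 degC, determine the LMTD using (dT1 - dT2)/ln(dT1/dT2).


LMTD = (dT1 - dT2) / ln(dT1/dT2)
= (26.8 - 21.2) / ln(26.8 / 21.2) = 5.6 / 0.234401 = 23.89

23.89 degC


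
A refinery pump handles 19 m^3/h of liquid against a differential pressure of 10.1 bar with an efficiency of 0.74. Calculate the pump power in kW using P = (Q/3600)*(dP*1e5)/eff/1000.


Q = 19 / 3600 = 0.00527778 m^3/s
P = 0.00527778 * (10.1 * 1e5) / 0.74 / 1000 = 7.203

7.203 kW
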